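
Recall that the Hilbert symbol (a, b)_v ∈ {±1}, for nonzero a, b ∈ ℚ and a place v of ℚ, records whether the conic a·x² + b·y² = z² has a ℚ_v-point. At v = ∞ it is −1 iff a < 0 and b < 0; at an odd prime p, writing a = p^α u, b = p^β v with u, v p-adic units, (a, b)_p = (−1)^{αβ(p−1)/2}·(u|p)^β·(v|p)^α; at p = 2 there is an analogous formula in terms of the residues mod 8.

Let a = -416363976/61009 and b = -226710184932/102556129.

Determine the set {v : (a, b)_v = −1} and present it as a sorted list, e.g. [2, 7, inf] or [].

[2, 31, 47, inf]

Mod squares: a ≡ -2914, b ≡ -1457. Check v ∈ {∞, 2, 3, 7, 11, 13, 19, 31, 41, 47}.
v=47: a=47^1·(≡27), b=47^1·(≡3) mod 47; (27|47)=+1, (3|47)=+1; (−1)^{1·1·23}·(+1)^1·(+1)^1 = -1.
v=∞: -2914 < 0 and -1457 < 0  ⇒  (a,b)_∞ = -1.
v=19: a=19^-2·(≡14), b=19^-2·(≡11) mod 19; (14|19)=-1, (11|19)=+1; (−1)^{-2·-2·9}·(-1)^-2·(+1)^-2 = +1.
v=2: v_2(a)=3, v_2(b)=2; units ≡ 7, 7 (mod 8); ε·ε+αω+βω = 1·1+3·0+2·0 ≡ 1  ⇒  (a,b)_2 = -1.
v=13: a=13^-2·(≡5), b=13^-2·(≡3) mod 13; (5|13)=-1, (3|13)=+1; (−1)^{-2·-2·6}·(-1)^-2·(+1)^-2 = +1.
v=3: a=3^6·(≡2), b=3^8·(≡1) mod 3; (2|3)=-1, (1|3)=+1; (−1)^{6·8·1}·(-1)^8·(+1)^6 = +1.
v=41: a=41^0·(≡3), b=41^-2·(≡14) mod 41; (3|41)=-1, (14|41)=-1; (−1)^{0·-2·20}·(-1)^-2·(-1)^0 = +1.
v=7: a=7^2·(≡5), b=7^2·(≡3) mod 7; (5|7)=-1, (3|7)=-1; (−1)^{2·2·3}·(-1)^2·(-1)^2 = +1.
v=11: a=11^0·(≡9), b=11^2·(≡10) mod 11; (9|11)=+1, (10|11)=-1; (−1)^{0·2·5}·(+1)^2·(-1)^0 = +1.
v=31: a=31^1·(≡26), b=31^1·(≡3) mod 31; (26|31)=-1, (3|31)=-1; (−1)^{1·1·15}·(-1)^1·(-1)^1 = -1.
(-2914, -1457 / ℚ) ramifies at {2, 31, 47, ∞}: a division algebra.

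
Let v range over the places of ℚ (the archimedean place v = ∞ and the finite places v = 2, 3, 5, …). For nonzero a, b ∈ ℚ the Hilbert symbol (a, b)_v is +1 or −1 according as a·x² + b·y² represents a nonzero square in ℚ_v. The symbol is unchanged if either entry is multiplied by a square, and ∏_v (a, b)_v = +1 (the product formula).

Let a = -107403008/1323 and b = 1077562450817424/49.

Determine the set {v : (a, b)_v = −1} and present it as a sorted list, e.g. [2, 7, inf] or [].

Mod squares: a ≡ -1258629, b ≡ 481. Check v ∈ {∞, 2, 3, 7, 11, 13, 17, 23, 29, 37}.
v=17: a=17^1·(≡4), b=17^2·(≡6) mod 17; (4|17)=+1, (6|17)=-1; (−1)^{1·2·8}·(+1)^2·(-1)^1 = -1.
v=13: a=13^0·(≡8), b=13^1·(≡11) mod 13; (8|13)=-1, (11|13)=-1; (−1)^{0·1·6}·(-1)^1·(-1)^0 = -1.
v=29: a=29^1·(≡15), b=29^2·(≡8) mod 29; (15|29)=-1, (8|29)=-1; (−1)^{1·2·14}·(-1)^2·(-1)^1 = -1.
v=23: a=23^1·(≡11), b=23^2·(≡15) mod 23; (11|23)=-1, (15|23)=-1; (−1)^{1·2·11}·(-1)^2·(-1)^1 = -1.
v=37: a=37^1·(≡19), b=37^1·(≡32) mod 37; (19|37)=-1, (32|37)=-1; (−1)^{1·1·18}·(-1)^1·(-1)^1 = +1.
v=3: a=3^-3·(≡1), b=3^2·(≡1) mod 3; (1|3)=+1, (1|3)=+1; (−1)^{-3·2·1}·(+1)^2·(+1)^-3 = +1.
v=∞: -1258629 < 0 and 481 > 0  ⇒  (a,b)_∞ = +1.
v=2: v_2(a)=8, v_2(b)=4; units ≡ 3, 1 (mod 8); ε·ε+αω+βω = 1·0+8·0+4·1 ≡ 0  ⇒  (a,b)_2 = +1.
v=7: a=7^-2·(≡6), b=7^-2·(≡5) mod 7; (6|7)=-1, (5|7)=-1; (−1)^{-2·-2·3}·(-1)^-2·(-1)^-2 = +1.
v=11: a=11^0·(≡8), b=11^2·(≡2) mod 11; (8|11)=-1, (2|11)=-1; (−1)^{0·2·5}·(-1)^2·(-1)^0 = +1.
|Ram(-1258629, 481)| = 4, even; anisotropic at {13, 17, 23, 29}.

[13, 17, 23, 29]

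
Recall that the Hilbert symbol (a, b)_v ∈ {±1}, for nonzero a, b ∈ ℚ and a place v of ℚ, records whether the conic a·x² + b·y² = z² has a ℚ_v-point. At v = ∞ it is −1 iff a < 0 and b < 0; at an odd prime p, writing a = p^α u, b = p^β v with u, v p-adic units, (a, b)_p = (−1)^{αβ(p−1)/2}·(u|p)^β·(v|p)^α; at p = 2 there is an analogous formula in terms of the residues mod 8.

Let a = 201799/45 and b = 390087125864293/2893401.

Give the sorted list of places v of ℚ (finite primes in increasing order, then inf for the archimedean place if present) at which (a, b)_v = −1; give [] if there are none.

[5, 29, 43, 47]

(a, b) ≡ (2795, 761917) mod (ℚ^×)²; places V = {2, 3, 5, 7, 11, 13, 17, 19, 29, 43, 47, ∞}.
(a,b)_19: α=2, u≡12; β=0, v≡6 (mod 19); (12|19)=-1, (6|19)=+1; sign (−1)^0·-1^0·+1^2 = +1.
(a,b)_13: α=1, u≡11; β=1, v≡6 (mod 13); (11|13)=-1, (6|13)=-1; sign (−1)^0·-1^1·-1^1 = +1.
(a,b)_3: α=-2, u≡2; β=-10, v≡1 (mod 3); (2|3)=-1, (1|3)=+1; sign (−1)^0·-1^-10·+1^-2 = +1.
(a,b)_29: α=0, u≡21; β=1, v≡23 (mod 29); (21|29)=-1, (23|29)=+1; sign (−1)^0·-1^1·+1^0 = -1.
(a,b)_∞: sgn(2795)=+, sgn(761917)=+, so +1.
(a,b)_47: α=0, u≡33; β=1, v≡11 (mod 47); (33|47)=-1, (11|47)=-1; sign (−1)^0·-1^1·-1^0 = -1.
(a,b)_2: α=0, β=0; u≡3, v≡5 (mod 8); ε(u)ε(v)=1·0, αω(v)=0·1, βω(u)=0·1; sum ≡ 0  ⇒  +1.
(a,b)_11: α=0, u≡4; β=6, v≡10 (mod 11); (4|11)=+1, (10|11)=-1; sign (−1)^0·+1^6·-1^0 = +1.
(a,b)_7: α=0, u≡1; β=-2, v≡1 (mod 7); (1|7)=+1, (1|7)=+1; sign (−1)^0·+1^-2·+1^0 = +1.
(a,b)_43: α=1, u≡3; β=1, v≡32 (mod 43); (3|43)=-1, (32|43)=-1; sign (−1)^1·-1^1·-1^1 = -1.
(a,b)_17: α=0, u≡7; β=2, v≡3 (mod 17); (7|17)=-1, (3|17)=-1; sign (−1)^0·-1^2·-1^0 = +1.
(a,b)_5: α=-1, u≡1; β=0, v≡3 (mod 5); (1|5)=+1, (3|5)=-1; sign (−1)^0·+1^0·-1^-1 = -1.
|Ram(2795, 761917)| = 4, even; anisotropic at {5, 29, 43, 47}.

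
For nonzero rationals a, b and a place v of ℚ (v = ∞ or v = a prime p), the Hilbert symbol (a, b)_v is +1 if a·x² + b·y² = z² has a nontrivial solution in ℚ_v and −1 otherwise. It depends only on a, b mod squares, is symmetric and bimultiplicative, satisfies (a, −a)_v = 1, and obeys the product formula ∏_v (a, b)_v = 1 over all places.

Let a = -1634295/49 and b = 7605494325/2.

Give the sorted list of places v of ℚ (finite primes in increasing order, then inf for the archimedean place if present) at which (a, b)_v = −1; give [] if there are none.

[]

Mod squares: a ≡ -5655, b ≡ 3306. Check v ∈ {∞, 2, 3, 5, 7, 11, 13, 17, 19, 29}.
v=29: a=29^1·(≡17), b=29^1·(≡14) mod 29; (17|29)=-1, (14|29)=-1; (−1)^{1·1·14}·(-1)^1·(-1)^1 = +1.
v=11: a=11^0·(≡6), b=11^2·(≡8) mod 11; (6|11)=-1, (8|11)=-1; (−1)^{0·2·5}·(-1)^2·(-1)^0 = +1.
v=∞: -5655 < 0 and 3306 > 0  ⇒  (a,b)_∞ = +1.
v=17: a=17^2·(≡14), b=17^0·(≡1) mod 17; (14|17)=-1, (1|17)=+1; (−1)^{2·0·8}·(-1)^0·(+1)^2 = +1.
v=5: a=5^1·(≡4), b=5^2·(≡4) mod 5; (4|5)=+1, (4|5)=+1; (−1)^{1·2·2}·(+1)^2·(+1)^1 = +1.
v=13: a=13^1·(≡6), b=13^2·(≡3) mod 13; (6|13)=-1, (3|13)=+1; (−1)^{1·2·6}·(-1)^2·(+1)^1 = +1.
v=19: a=19^0·(≡6), b=19^1·(≡3) mod 19; (6|19)=+1, (3|19)=-1; (−1)^{0·1·9}·(+1)^1·(-1)^0 = +1.
v=3: a=3^1·(≡2), b=3^3·(≡1) mod 3; (2|3)=-1, (1|3)=+1; (−1)^{1·3·1}·(-1)^3·(+1)^1 = +1.
v=2: v_2(a)=0, v_2(b)=-1; units ≡ 1, 5 (mod 8); ε·ε+αω+βω = 0·0+0·1+-1·0 ≡ 0  ⇒  (a,b)_2 = +1.
v=7: a=7^-2·(≡2), b=7^0·(≡1) mod 7; (2|7)=+1, (1|7)=+1; (−1)^{-2·0·3}·(+1)^0·(+1)^-2 = +1.
Ram(a, b) = ∅: the form -5655·x² + 3306·y² − z² is isotropic over every ℚ_v, so by Hasse–Minkowski it is isotropic over ℚ.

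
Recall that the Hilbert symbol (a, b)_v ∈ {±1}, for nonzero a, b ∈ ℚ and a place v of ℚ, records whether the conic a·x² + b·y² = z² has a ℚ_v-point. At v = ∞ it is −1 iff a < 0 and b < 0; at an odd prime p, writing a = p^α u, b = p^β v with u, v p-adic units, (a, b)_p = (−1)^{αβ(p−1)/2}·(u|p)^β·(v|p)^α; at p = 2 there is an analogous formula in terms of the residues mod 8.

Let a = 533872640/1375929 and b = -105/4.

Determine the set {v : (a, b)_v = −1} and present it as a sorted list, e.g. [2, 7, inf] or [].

[3, 5]

(a, b) ≡ (665, -105) mod (ℚ^×)²; places V = {2, 3, 5, 7, 17, 19, 23, ∞}.
(a,b)_19: α=1, u≡5; β=0, v≡7 (mod 19); (5|19)=+1, (7|19)=+1; sign (−1)^0·+1^0·+1^1 = +1.
(a,b)_∞: sgn(665)=+, sgn(-105)=−, so +1.
(a,b)_7: α=3, u≡1; β=1, v≡5 (mod 7); (1|7)=+1, (5|7)=-1; sign (−1)^1·+1^1·-1^3 = +1.
(a,b)_23: α=-2, u≡22; β=0, v≡14 (mod 23); (22|23)=-1, (14|23)=-1; sign (−1)^0·-1^0·-1^-2 = +1.
(a,b)_3: α=-2, u≡2; β=1, v≡1 (mod 3); (2|3)=-1, (1|3)=+1; sign (−1)^0·-1^1·+1^-2 = -1.
(a,b)_17: α=-2, u≡16; β=0, v≡12 (mod 17); (16|17)=+1, (12|17)=-1; sign (−1)^0·+1^0·-1^-2 = +1.
(a,b)_2: α=14, β=-2; u≡1, v≡7 (mod 8); ε(u)ε(v)=0·1, αω(v)=14·0, βω(u)=-2·0; sum ≡ 0  ⇒  +1.
(a,b)_5: α=1, u≡2; β=1, v≡1 (mod 5); (2|5)=-1, (1|5)=+1; sign (−1)^0·-1^1·+1^1 = -1.
|Ram(665, -105)| = 2, even; anisotropic at {3, 5}.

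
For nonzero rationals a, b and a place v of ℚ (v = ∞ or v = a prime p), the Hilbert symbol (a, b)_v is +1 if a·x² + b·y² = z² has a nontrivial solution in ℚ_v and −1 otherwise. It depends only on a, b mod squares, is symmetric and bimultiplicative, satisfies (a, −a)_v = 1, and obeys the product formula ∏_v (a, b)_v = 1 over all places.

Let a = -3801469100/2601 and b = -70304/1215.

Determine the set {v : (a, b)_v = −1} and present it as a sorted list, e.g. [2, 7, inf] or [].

Mod squares: a ≡ -11, b ≡ -390. Check v ∈ {∞, 2, 3, 5, 11, 13, 17}.
v=13: a=13^4·(≡7), b=13^3·(≡12) mod 13; (7|13)=-1, (12|13)=+1; (−1)^{4·3·6}·(-1)^3·(+1)^4 = -1.
v=2: v_2(a)=2, v_2(b)=5; units ≡ 5, 5 (mod 8); ε·ε+αω+βω = 0·0+2·1+5·1 ≡ 1  ⇒  (a,b)_2 = -1.
v=17: a=17^-2·(≡3), b=17^0·(≡1) mod 17; (3|17)=-1, (1|17)=+1; (−1)^{-2·0·8}·(-1)^0·(+1)^-2 = +1.
v=5: a=5^2·(≡1), b=5^-1·(≡2) mod 5; (1|5)=+1, (2|5)=-1; (−1)^{2·-1·2}·(+1)^-1·(-1)^2 = +1.
v=11: a=11^3·(≡10), b=11^0·(≡6) mod 11; (10|11)=-1, (6|11)=-1; (−1)^{3·0·5}·(-1)^0·(-1)^3 = -1.
v=∞: -11 < 0 and -390 < 0  ⇒  (a,b)_∞ = -1.
v=3: a=3^-2·(≡1), b=3^-5·(≡2) mod 3; (1|3)=+1, (2|3)=-1; (−1)^{-2·-5·1}·(+1)^-5·(-1)^-2 = +1.
|Ram(-11, -390)| = 4, even; anisotropic at {2, 11, 13, ∞}.

[2, 11, 13, inf]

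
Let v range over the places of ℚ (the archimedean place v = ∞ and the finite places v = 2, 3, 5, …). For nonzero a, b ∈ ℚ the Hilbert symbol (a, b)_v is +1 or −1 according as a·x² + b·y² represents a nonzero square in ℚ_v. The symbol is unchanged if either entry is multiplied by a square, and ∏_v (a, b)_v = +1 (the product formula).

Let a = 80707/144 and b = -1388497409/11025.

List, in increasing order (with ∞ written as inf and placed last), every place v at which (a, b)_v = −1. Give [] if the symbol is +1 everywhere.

[2, 19, 23, 29]

(a, b) ≡ (667, -8215961) mod (ℚ^×)²; places V = {2, 3, 5, 7, 11, 13, 19, 23, 29, 31, 37, ∞}.
(a,b)_29: α=1, u≡1; β=1, v≡8 (mod 29); (1|29)=+1, (8|29)=-1; sign (−1)^0·+1^1·-1^1 = -1.
(a,b)_23: α=1, u≡6; β=0, v≡7 (mod 23); (6|23)=+1, (7|23)=-1; sign (−1)^0·+1^0·-1^1 = -1.
(a,b)_19: α=0, u≡3; β=1, v≡3 (mod 19); (3|19)=-1, (3|19)=-1; sign (−1)^0·-1^1·-1^0 = -1.
(a,b)_13: α=0, u≡3; β=3, v≡11 (mod 13); (3|13)=+1, (11|13)=-1; sign (−1)^0·+1^3·-1^0 = +1.
(a,b)_31: α=0, u≡10; β=1, v≡4 (mod 31); (10|31)=+1, (4|31)=+1; sign (−1)^0·+1^1·+1^0 = +1.
(a,b)_37: α=0, u≡16; β=1, v≡3 (mod 37); (16|37)=+1, (3|37)=+1; sign (−1)^0·+1^1·+1^0 = +1.
(a,b)_2: α=-4, β=0; u≡3, v≡7 (mod 8); ε(u)ε(v)=1·1, αω(v)=-4·0, βω(u)=0·1; sum ≡ 1  ⇒  -1.
(a,b)_11: α=2, u≡7; β=0, v≡3 (mod 11); (7|11)=-1, (3|11)=+1; sign (−1)^0·-1^0·+1^2 = +1.
(a,b)_∞: sgn(667)=+, sgn(-8215961)=−, so +1.
(a,b)_3: α=-2, u≡1; β=-2, v≡1 (mod 3); (1|3)=+1, (1|3)=+1; sign (−1)^0·+1^-2·+1^-2 = +1.
(a,b)_5: α=0, u≡3; β=-2, v≡1 (mod 5); (3|5)=-1, (1|5)=+1; sign (−1)^0·-1^-2·+1^0 = +1.
(a,b)_7: α=0, u≡1; β=-2, v≡2 (mod 7); (1|7)=+1, (2|7)=+1; sign (−1)^0·+1^-2·+1^0 = +1.
Ram(667, -8215961) = {2, 19, 23, 29}; no ℚ_2-point on the conic.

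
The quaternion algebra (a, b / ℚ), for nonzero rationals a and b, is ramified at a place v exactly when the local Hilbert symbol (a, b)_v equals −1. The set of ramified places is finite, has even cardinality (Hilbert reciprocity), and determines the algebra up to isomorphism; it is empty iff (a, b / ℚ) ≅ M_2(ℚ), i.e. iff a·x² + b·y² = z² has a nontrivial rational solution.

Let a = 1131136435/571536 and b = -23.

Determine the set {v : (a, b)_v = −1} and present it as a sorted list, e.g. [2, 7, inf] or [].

[5, 37]

Mod squares: a ≡ 55315, b ≡ -23. Check v ∈ {∞, 2, 3, 5, 7, 11, 13, 23, 37}.
v=23: a=23^1·(≡8), b=23^1·(≡22) mod 23; (8|23)=+1, (22|23)=-1; (−1)^{1·1·11}·(+1)^1·(-1)^1 = +1.
v=2: v_2(a)=-4, v_2(b)=0; units ≡ 3, 1 (mod 8); ε·ε+αω+βω = 1·0+-4·0+0·1 ≡ 0  ⇒  (a,b)_2 = +1.
v=7: a=7^-2·(≡1), b=7^0·(≡5) mod 7; (1|7)=+1, (5|7)=-1; (−1)^{-2·0·3}·(+1)^0·(-1)^-2 = +1.
v=37: a=37^1·(≡23), b=37^0·(≡14) mod 37; (23|37)=-1, (14|37)=-1; (−1)^{1·0·18}·(-1)^0·(-1)^1 = -1.
v=∞: 55315 > 0 and -23 < 0  ⇒  (a,b)_∞ = +1.
v=3: a=3^-6·(≡1), b=3^0·(≡1) mod 3; (1|3)=+1, (1|3)=+1; (−1)^{-6·0·1}·(+1)^0·(+1)^-6 = +1.
v=11: a=11^2·(≡8), b=11^0·(≡10) mod 11; (8|11)=-1, (10|11)=-1; (−1)^{2·0·5}·(-1)^0·(-1)^2 = +1.
v=5: a=5^1·(≡2), b=5^0·(≡2) mod 5; (2|5)=-1, (2|5)=-1; (−1)^{1·0·2}·(-1)^0·(-1)^1 = -1.
v=13: a=13^3·(≡4), b=13^0·(≡3) mod 13; (4|13)=+1, (3|13)=+1; (−1)^{3·0·6}·(+1)^0·(+1)^3 = +1.
(55315, -23 / ℚ) ramifies at {5, 37}: a division algebra.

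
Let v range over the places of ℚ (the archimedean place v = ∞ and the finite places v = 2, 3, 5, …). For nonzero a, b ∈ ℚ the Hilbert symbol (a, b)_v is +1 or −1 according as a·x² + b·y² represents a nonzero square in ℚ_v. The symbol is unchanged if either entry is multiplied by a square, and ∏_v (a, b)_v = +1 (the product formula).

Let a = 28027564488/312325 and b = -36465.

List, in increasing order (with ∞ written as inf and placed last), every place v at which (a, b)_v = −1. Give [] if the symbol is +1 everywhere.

[11, 17]

(a, b) ≡ (14586, -36465) mod (ℚ^×)²; places V = {2, 3, 5, 7, 11, 13, 17, 31, ∞}.
(a,b)_17: α=3, u≡1; β=1, v≡14 (mod 17); (1|17)=+1, (14|17)=-1; sign (−1)^0·+1^1·-1^3 = -1.
(a,b)_∞: sgn(14586)=+, sgn(-36465)=−, so +1.
(a,b)_5: α=-2, u≡1; β=1, v≡2 (mod 5); (1|5)=+1, (2|5)=-1; sign (−1)^0·+1^1·-1^-2 = +1.
(a,b)_31: α=-2, u≡1; β=0, v≡22 (mod 31); (1|31)=+1, (22|31)=-1; sign (−1)^0·+1^0·-1^-2 = +1.
(a,b)_3: α=3, u≡2; β=1, v≡1 (mod 3); (2|3)=-1, (1|3)=+1; sign (−1)^1·-1^1·+1^3 = +1.
(a,b)_13: α=-1, u≡1; β=1, v≡3 (mod 13); (1|13)=+1, (3|13)=+1; sign (−1)^0·+1^1·+1^-1 = +1.
(a,b)_7: α=4, u≡3; β=0, v≡5 (mod 7); (3|7)=-1, (5|7)=-1; sign (−1)^0·-1^0·-1^4 = +1.
(a,b)_2: α=3, β=0; u≡5, v≡7 (mod 8); ε(u)ε(v)=0·1, αω(v)=3·0, βω(u)=0·1; sum ≡ 0  ⇒  +1.
(a,b)_11: α=1, u≡2; β=1, v≡7 (mod 11); (2|11)=-1, (7|11)=-1; sign (−1)^1·-1^1·-1^1 = -1.
(14586, -36465 / ℚ) ramifies at {11, 17}: a division algebra.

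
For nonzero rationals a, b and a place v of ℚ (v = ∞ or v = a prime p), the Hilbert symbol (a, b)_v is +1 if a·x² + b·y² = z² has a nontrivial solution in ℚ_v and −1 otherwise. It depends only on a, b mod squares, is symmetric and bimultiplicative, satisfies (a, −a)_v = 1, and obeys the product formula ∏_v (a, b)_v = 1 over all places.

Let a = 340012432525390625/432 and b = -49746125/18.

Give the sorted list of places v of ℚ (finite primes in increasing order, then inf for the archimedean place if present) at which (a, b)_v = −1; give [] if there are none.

(a, b) ≡ (1995, -32890) mod (ℚ^×)²; places V = {2, 3, 5, 7, 11, 13, 19, 23, ∞}.
(a,b)_23: α=2, u≡17; β=1, v≡14 (mod 23); (17|23)=-1, (14|23)=-1; sign (−1)^0·-1^1·-1^2 = -1.
(a,b)_3: α=-3, u≡2; β=-2, v≡2 (mod 3); (2|3)=-1, (2|3)=-1; sign (−1)^0·-1^-2·-1^-3 = -1.
(a,b)_2: α=-4, β=-1; u≡3, v≡3 (mod 8); ε(u)ε(v)=1·1, αω(v)=-4·1, βω(u)=-1·1; sum ≡ 0  ⇒  +1.
(a,b)_13: α=2, u≡5; β=1, v≡11 (mod 13); (5|13)=-1, (11|13)=-1; sign (−1)^0·-1^1·-1^2 = -1.
(a,b)_7: α=1, u≡5; β=0, v≡3 (mod 7); (5|7)=-1, (3|7)=-1; sign (−1)^0·-1^0·-1^1 = -1.
(a,b)_19: α=1, u≡14; β=0, v≡2 (mod 19); (14|19)=-1, (2|19)=-1; sign (−1)^0·-1^0·-1^1 = -1.
(a,b)_∞: sgn(1995)=+, sgn(-32890)=−, so +1.
(a,b)_11: α=4, u≡1; β=3, v≡2 (mod 11); (1|11)=+1, (2|11)=-1; sign (−1)^0·+1^3·-1^4 = +1.
(a,b)_5: α=9, u≡4; β=3, v≡2 (mod 5); (4|5)=+1, (2|5)=-1; sign (−1)^0·+1^3·-1^9 = -1.
|Ram(1995, -32890)| = 6, even; anisotropic at {3, 5, 7, 13, 19, 23}.

[3, 5, 7, 13, 19, 23]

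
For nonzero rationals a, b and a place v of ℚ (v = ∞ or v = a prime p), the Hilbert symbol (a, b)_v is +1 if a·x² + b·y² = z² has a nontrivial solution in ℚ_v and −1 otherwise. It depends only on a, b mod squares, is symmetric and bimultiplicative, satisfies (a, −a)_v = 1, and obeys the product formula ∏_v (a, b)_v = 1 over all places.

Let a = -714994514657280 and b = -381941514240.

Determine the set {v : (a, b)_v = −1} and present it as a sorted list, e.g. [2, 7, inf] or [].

[2, 3, 5, inf]

Mod squares: a ≡ -3705, b ≡ -285. Check v ∈ {∞, 2, 3, 5, 11, 13, 19}.
v=5: a=5^1·(≡4), b=5^1·(≡2) mod 5; (4|5)=+1, (2|5)=-1; (−1)^{1·1·2}·(+1)^1·(-1)^1 = -1.
v=∞: -3705 < 0 and -285 < 0  ⇒  (a,b)_∞ = -1.
v=3: a=3^3·(≡1), b=3^1·(≡1) mod 3; (1|3)=+1, (1|3)=+1; (−1)^{3·1·1}·(+1)^1·(+1)^3 = -1.
v=13: a=13^3·(≡12), b=13^2·(≡12) mod 13; (12|13)=+1, (12|13)=+1; (−1)^{3·2·6}·(+1)^2·(+1)^3 = +1.
v=11: a=11^2·(≡6), b=11^2·(≡3) mod 11; (6|11)=-1, (3|11)=+1; (−1)^{2·2·5}·(-1)^2·(+1)^2 = +1.
v=2: v_2(a)=20, v_2(b)=16; units ≡ 7, 3 (mod 8); ε·ε+αω+βω = 1·1+20·1+16·0 ≡ 1  ⇒  (a,b)_2 = -1.
v=19: a=19^1·(≡12), b=19^1·(≡5) mod 19; (12|19)=-1, (5|19)=+1; (−1)^{1·1·9}·(-1)^1·(+1)^1 = +1.
|Ram(-3705, -285)| = 4, even; anisotropic at {2, 3, 5, ∞}.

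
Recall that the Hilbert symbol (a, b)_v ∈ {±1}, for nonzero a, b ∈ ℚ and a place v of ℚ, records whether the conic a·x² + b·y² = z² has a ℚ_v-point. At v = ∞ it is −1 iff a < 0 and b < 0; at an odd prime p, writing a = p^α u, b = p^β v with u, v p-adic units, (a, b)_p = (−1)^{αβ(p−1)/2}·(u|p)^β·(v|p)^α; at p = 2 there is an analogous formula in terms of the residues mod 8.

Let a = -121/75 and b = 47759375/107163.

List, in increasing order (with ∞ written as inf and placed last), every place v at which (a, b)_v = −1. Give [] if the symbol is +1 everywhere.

[3, 5, 17, 29]

Mod squares: a ≡ -3, b ≡ 229245. Check v ∈ {∞, 2, 3, 5, 7, 11, 17, 29, 31}.
v=17: a=17^0·(≡7), b=17^1·(≡9) mod 17; (7|17)=-1, (9|17)=+1; (−1)^{0·1·8}·(-1)^1·(+1)^0 = -1.
v=31: a=31^0·(≡5), b=31^1·(≡11) mod 31; (5|31)=+1, (11|31)=-1; (−1)^{0·1·15}·(+1)^1·(-1)^0 = +1.
v=3: a=3^-1·(≡2), b=3^-7·(≡2) mod 3; (2|3)=-1, (2|3)=-1; (−1)^{-1·-7·1}·(-1)^-7·(-1)^-1 = -1.
v=7: a=7^0·(≡1), b=7^-2·(≡2) mod 7; (1|7)=+1, (2|7)=+1; (−1)^{0·-2·3}·(+1)^-2·(+1)^0 = +1.
v=5: a=5^-2·(≡3), b=5^5·(≡1) mod 5; (3|5)=-1, (1|5)=+1; (−1)^{-2·5·2}·(-1)^5·(+1)^-2 = -1.
v=11: a=11^2·(≡6), b=11^0·(≡4) mod 11; (6|11)=-1, (4|11)=+1; (−1)^{2·0·5}·(-1)^0·(+1)^2 = +1.
v=29: a=29^0·(≡27), b=29^1·(≡21) mod 29; (27|29)=-1, (21|29)=-1; (−1)^{0·1·14}·(-1)^1·(-1)^0 = -1.
v=2: v_2(a)=0, v_2(b)=0; units ≡ 5, 5 (mod 8); ε·ε+αω+βω = 0·0+0·1+0·1 ≡ 0  ⇒  (a,b)_2 = +1.
v=∞: -3 < 0 and 229245 > 0  ⇒  (a,b)_∞ = +1.
|Ram(-3, 229245)| = 4, even; anisotropic at {3, 5, 17, 29}.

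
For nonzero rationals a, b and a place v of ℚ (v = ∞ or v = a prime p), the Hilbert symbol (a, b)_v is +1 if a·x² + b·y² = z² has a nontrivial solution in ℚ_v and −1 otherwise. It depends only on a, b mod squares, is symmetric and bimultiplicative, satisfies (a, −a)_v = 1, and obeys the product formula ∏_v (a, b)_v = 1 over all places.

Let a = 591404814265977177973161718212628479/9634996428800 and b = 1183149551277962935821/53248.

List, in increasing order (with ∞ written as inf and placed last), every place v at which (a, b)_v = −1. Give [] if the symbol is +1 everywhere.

(a, b) ≡ (498542, 3031457) mod (ℚ^×)²; places V = {2, 3, 5, 7, 11, 13, 17, 19, 23, 29, 31, 43, ∞}.
(a,b)_∞: sgn(498542)=+, sgn(3031457)=+, so +1.
(a,b)_5: α=-2, u≡2; β=0, v≡2 (mod 5); (2|5)=-1, (2|5)=-1; sign (−1)^0·-1^0·-1^-2 = +1.
(a,b)_31: α=3, u≡17; β=2, v≡12 (mod 31); (17|31)=-1, (12|31)=-1; sign (−1)^0·-1^2·-1^3 = -1.
(a,b)_3: α=4, u≡2; β=2, v≡2 (mod 3); (2|3)=-1, (2|3)=-1; sign (−1)^0·-1^2·-1^4 = +1.
(a,b)_43: α=1, u≡19; β=1, v≡7 (mod 43); (19|43)=-1, (7|43)=-1; sign (−1)^1·-1^1·-1^1 = -1.
(a,b)_17: α=1, u≡16; β=1, v≡2 (mod 17); (16|17)=+1, (2|17)=+1; sign (−1)^0·+1^1·+1^1 = +1.
(a,b)_2: α=-13, β=-12; u≡7, v≡1 (mod 8); ε(u)ε(v)=1·0, αω(v)=-13·0, βω(u)=-12·0; sum ≡ 0  ⇒  +1.
(a,b)_13: α=2, u≡11; β=-1, v≡11 (mod 13); (11|13)=-1, (11|13)=-1; sign (−1)^0·-1^-1·-1^2 = -1.
(a,b)_7: α=6, u≡4; β=8, v≡2 (mod 7); (4|7)=+1, (2|7)=+1; sign (−1)^0·+1^8·+1^6 = +1.
(a,b)_23: α=6, u≡19; β=0, v≡11 (mod 23); (19|23)=-1, (11|23)=-1; sign (−1)^0·-1^0·-1^6 = +1.
(a,b)_29: α=4, u≡26; β=3, v≡26 (mod 29); (26|29)=-1, (26|29)=-1; sign (−1)^0·-1^3·-1^4 = -1.
(a,b)_19: α=-6, u≡11; β=0, v≡4 (mod 19); (11|19)=+1, (4|19)=+1; sign (−1)^0·+1^0·+1^-6 = +1.
(a,b)_11: α=5, u≡7; β=3, v≡9 (mod 11); (7|11)=-1, (9|11)=+1; sign (−1)^1·-1^3·+1^5 = +1.
(498542, 3031457 / ℚ) ramifies at {13, 29, 31, 43}: a division algebra.

[13, 29, 31, 43]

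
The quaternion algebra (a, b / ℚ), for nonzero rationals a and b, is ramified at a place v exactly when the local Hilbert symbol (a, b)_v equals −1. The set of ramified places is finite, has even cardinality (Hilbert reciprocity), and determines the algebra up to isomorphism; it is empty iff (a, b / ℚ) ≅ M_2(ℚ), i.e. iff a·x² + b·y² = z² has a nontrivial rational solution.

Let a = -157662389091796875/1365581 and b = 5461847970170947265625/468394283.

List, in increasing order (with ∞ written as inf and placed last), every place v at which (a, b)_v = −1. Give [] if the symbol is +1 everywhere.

Mod squares: a ≡ -87, b ≡ 752115. Check v ∈ {∞, 2, 3, 5, 7, 11, 13, 19, 29, 31}.
v=5: a=5^10·(≡2), b=5^11·(≡2) mod 5; (2|5)=-1, (2|5)=-1; (−1)^{10·11·2}·(-1)^11·(-1)^10 = -1.
v=3: a=3^7·(≡1), b=3^1·(≡1) mod 3; (1|3)=+1, (1|3)=+1; (−1)^{7·1·1}·(+1)^1·(+1)^7 = -1.
v=∞: -87 < 0 and 752115 > 0  ⇒  (a,b)_∞ = +1.
v=19: a=19^2·(≡2), b=19^3·(≡13) mod 19; (2|19)=-1, (13|19)=-1; (−1)^{2·3·9}·(-1)^3·(-1)^2 = -1.
v=2: v_2(a)=0, v_2(b)=0; units ≡ 1, 3 (mod 8); ε·ε+αω+βω = 0·1+0·1+0·0 ≡ 0  ⇒  (a,b)_2 = +1.
v=31: a=31^-2·(≡11), b=31^-2·(≡15) mod 31; (11|31)=-1, (15|31)=-1; (−1)^{-2·-2·15}·(-1)^-2·(-1)^-2 = +1.
v=7: a=7^-2·(≡4), b=7^-5·(≡4) mod 7; (4|7)=+1, (4|7)=+1; (−1)^{-2·-5·3}·(+1)^-5·(+1)^-2 = +1.
v=29: a=29^-1·(≡18), b=29^-1·(≡9) mod 29; (18|29)=-1, (9|29)=+1; (−1)^{-1·-1·14}·(-1)^-1·(+1)^-1 = -1.
v=13: a=13^2·(≡9), b=13^5·(≡5) mod 13; (9|13)=+1, (5|13)=-1; (−1)^{2·5·6}·(+1)^5·(-1)^2 = +1.
v=11: a=11^2·(≡9), b=11^4·(≡4) mod 11; (9|11)=+1, (4|11)=+1; (−1)^{2·4·5}·(+1)^4·(+1)^2 = +1.
Ram(-87, 752115) = {3, 5, 19, 29}; no ℚ_3-point on the conic.

[3, 5, 19, 29]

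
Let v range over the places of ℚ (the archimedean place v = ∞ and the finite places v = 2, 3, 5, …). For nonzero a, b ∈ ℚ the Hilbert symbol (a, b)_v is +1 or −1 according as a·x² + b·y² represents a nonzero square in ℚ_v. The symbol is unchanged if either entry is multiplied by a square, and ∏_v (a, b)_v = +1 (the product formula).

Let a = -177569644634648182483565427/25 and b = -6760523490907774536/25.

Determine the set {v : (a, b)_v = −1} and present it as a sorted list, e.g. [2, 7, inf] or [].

[2, 3, 29, 37, 47, inf]

(a, b) ≡ (-655603, -5394) mod (ℚ^×)²; places V = {2, 3, 5, 11, 13, 29, 31, 37, 47, ∞}.
(a,b)_∞: sgn(-655603)=−, sgn(-5394)=−, so -1.
(a,b)_37: α=3, u≡3; β=2, v≡13 (mod 37); (3|37)=+1, (13|37)=-1; sign (−1)^0·+1^2·-1^3 = -1.
(a,b)_31: α=2, u≡20; β=1, v≡30 (mod 31); (20|31)=+1, (30|31)=-1; sign (−1)^0·+1^1·-1^2 = +1.
(a,b)_11: α=4, u≡2; β=0, v≡10 (mod 11); (2|11)=-1, (10|11)=-1; sign (−1)^0·-1^0·-1^4 = +1.
(a,b)_3: α=2, u≡2; β=7, v≡2 (mod 3); (2|3)=-1, (2|3)=-1; sign (−1)^0·-1^7·-1^2 = -1.
(a,b)_47: α=3, u≡30; β=2, v≡41 (mod 47); (30|47)=-1, (41|47)=-1; sign (−1)^0·-1^2·-1^3 = -1.
(a,b)_2: α=0, β=3; u≡5, v≡7 (mod 8); ε(u)ε(v)=0·1, αω(v)=0·0, βω(u)=3·1; sum ≡ 1  ⇒  -1.
(a,b)_13: α=1, u≡9; β=2, v≡1 (mod 13); (9|13)=+1, (1|13)=+1; sign (−1)^0·+1^2·+1^1 = +1.
(a,b)_5: α=-2, u≡3; β=-2, v≡4 (mod 5); (3|5)=-1, (4|5)=+1; sign (−1)^0·-1^-2·+1^-2 = +1.
(a,b)_29: α=5, u≡4; β=3, v≡21 (mod 29); (4|29)=+1, (21|29)=-1; sign (−1)^0·+1^3·-1^5 = -1.
(-655603, -5394 / ℚ) ramifies at {2, 3, 29, 37, 47, ∞}: a division algebra.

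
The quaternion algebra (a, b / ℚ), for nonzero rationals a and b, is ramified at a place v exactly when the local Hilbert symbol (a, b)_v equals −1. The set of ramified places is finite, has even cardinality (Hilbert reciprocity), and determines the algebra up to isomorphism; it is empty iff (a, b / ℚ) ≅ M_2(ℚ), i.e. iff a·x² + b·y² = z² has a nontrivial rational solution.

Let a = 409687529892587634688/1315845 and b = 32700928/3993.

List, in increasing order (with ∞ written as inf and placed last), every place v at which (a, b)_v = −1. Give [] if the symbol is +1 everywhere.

Mod squares: a ≡ 2210, b ≡ 14586. Check v ∈ {∞, 2, 3, 5, 7, 11, 13, 17, 19}.
v=11: a=11^2·(≡8), b=11^-3·(≡6) mod 11; (8|11)=-1, (6|11)=-1; (−1)^{2·-3·5}·(-1)^-3·(-1)^2 = -1.
v=13: a=13^5·(≡9), b=13^1·(≡4) mod 13; (9|13)=+1, (4|13)=+1; (−1)^{5·1·6}·(+1)^1·(+1)^5 = +1.
v=2: v_2(a)=17, v_2(b)=9; units ≡ 1, 5 (mod 8); ε·ε+αω+βω = 0·0+17·1+9·0 ≡ 1  ⇒  (a,b)_2 = -1.
v=5: a=5^-1·(≡2), b=5^0·(≡1) mod 5; (2|5)=-1, (1|5)=+1; (−1)^{-1·0·2}·(-1)^0·(+1)^-1 = +1.
v=17: a=17^5·(≡6), b=17^3·(≡4) mod 17; (6|17)=-1, (4|17)=+1; (−1)^{5·3·8}·(-1)^3·(+1)^5 = -1.
v=∞: 2210 > 0 and 14586 > 0  ⇒  (a,b)_∞ = +1.
v=3: a=3^-6·(≡2), b=3^-1·(≡2) mod 3; (2|3)=-1, (2|3)=-1; (−1)^{-6·-1·1}·(-1)^-1·(-1)^-6 = -1.
v=7: a=7^2·(≡5), b=7^0·(≡5) mod 7; (5|7)=-1, (5|7)=-1; (−1)^{2·0·3}·(-1)^0·(-1)^2 = +1.
v=19: a=19^-2·(≡5), b=19^0·(≡3) mod 19; (5|19)=+1, (3|19)=-1; (−1)^{-2·0·9}·(+1)^0·(-1)^-2 = +1.
|Ram(2210, 14586)| = 4, even; anisotropic at {2, 3, 11, 17}.

[2, 3, 11, 17]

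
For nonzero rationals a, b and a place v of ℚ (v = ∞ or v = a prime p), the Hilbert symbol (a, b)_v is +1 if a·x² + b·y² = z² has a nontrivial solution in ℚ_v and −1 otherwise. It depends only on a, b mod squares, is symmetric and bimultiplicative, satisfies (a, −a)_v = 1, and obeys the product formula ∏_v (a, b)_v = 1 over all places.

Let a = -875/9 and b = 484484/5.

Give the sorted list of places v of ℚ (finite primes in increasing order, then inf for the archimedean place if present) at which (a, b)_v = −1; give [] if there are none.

[5, 7]

Mod squares: a ≡ -35, b ≡ 5005. Check v ∈ {∞, 2, 3, 5, 7, 11, 13}.
v=∞: -35 < 0 and 5005 > 0  ⇒  (a,b)_∞ = +1.
v=13: a=13^0·(≡1), b=13^1·(≡2) mod 13; (1|13)=+1, (2|13)=-1; (−1)^{0·1·6}·(+1)^1·(-1)^0 = +1.
v=7: a=7^1·(≡4), b=7^1·(≡2) mod 7; (4|7)=+1, (2|7)=+1; (−1)^{1·1·3}·(+1)^1·(+1)^1 = -1.
v=3: a=3^-2·(≡1), b=3^0·(≡1) mod 3; (1|3)=+1, (1|3)=+1; (−1)^{-2·0·1}·(+1)^0·(+1)^-2 = +1.
v=2: v_2(a)=0, v_2(b)=2; units ≡ 5, 5 (mod 8); ε·ε+αω+βω = 0·0+0·1+2·1 ≡ 0  ⇒  (a,b)_2 = +1.
v=5: a=5^3·(≡2), b=5^-1·(≡4) mod 5; (2|5)=-1, (4|5)=+1; (−1)^{3·-1·2}·(-1)^-1·(+1)^3 = -1.
v=11: a=11^0·(≡3), b=11^3·(≡9) mod 11; (3|11)=+1, (9|11)=+1; (−1)^{0·3·5}·(+1)^3·(+1)^0 = +1.
Ram(-35, 5005) = {5, 7}; no ℚ_5-point on the conic.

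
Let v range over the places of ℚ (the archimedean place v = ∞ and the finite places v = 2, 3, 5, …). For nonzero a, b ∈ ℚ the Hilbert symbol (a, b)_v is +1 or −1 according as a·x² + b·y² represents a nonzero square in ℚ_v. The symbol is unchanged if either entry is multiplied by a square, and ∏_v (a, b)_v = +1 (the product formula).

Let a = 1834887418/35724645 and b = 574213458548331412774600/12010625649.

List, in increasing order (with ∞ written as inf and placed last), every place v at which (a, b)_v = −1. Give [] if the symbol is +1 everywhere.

(a, b) ≡ (22610, 58786) mod (ℚ^×)²; places V = {2, 3, 5, 7, 11, 13, 17, 19, 31, 41, ∞}.
(a,b)_17: α=1, u≡2; β=3, v≡3 (mod 17); (2|17)=+1, (3|17)=-1; sign (−1)^0·+1^3·-1^1 = -1.
(a,b)_13: α=2, u≡1; β=3, v≡11 (mod 13); (1|13)=+1, (11|13)=-1; sign (−1)^0·+1^3·-1^2 = +1.
(a,b)_7: α=5, u≡6; β=9, v≡6 (mod 7); (6|7)=-1, (6|7)=-1; sign (−1)^1·-1^9·-1^5 = -1.
(a,b)_19: α=1, u≡14; β=3, v≡4 (mod 19); (14|19)=-1, (4|19)=+1; sign (−1)^1·-1^3·+1^1 = +1.
(a,b)_2: α=1, β=3; u≡1, v≡1 (mod 8); ε(u)ε(v)=0·0, αω(v)=1·0, βω(u)=3·0; sum ≡ 0  ⇒  +1.
(a,b)_∞: sgn(22610)=+, sgn(58786)=+, so +1.
(a,b)_5: α=-1, u≡2; β=2, v≡1 (mod 5); (2|5)=-1, (1|5)=+1; sign (−1)^0·-1^2·+1^-1 = +1.
(a,b)_11: α=-2, u≡9; β=-2, v≡6 (mod 11); (9|11)=+1, (6|11)=-1; sign (−1)^0·+1^-2·-1^-2 = +1.
(a,b)_3: α=-10, u≡2; β=-10, v≡1 (mod 3); (2|3)=-1, (1|3)=+1; sign (−1)^0·-1^-10·+1^-10 = +1.
(a,b)_41: α=0, u≡12; β=-2, v≡37 (mod 41); (12|41)=-1, (37|41)=+1; sign (−1)^0·-1^-2·+1^0 = +1.
(a,b)_31: α=0, u≡3; β=2, v≡28 (mod 31); (3|31)=-1, (28|31)=+1; sign (−1)^0·-1^2·+1^0 = +1.
Ram(22610, 58786) = {7, 17}; no ℚ_7-point on the conic.

[7, 17]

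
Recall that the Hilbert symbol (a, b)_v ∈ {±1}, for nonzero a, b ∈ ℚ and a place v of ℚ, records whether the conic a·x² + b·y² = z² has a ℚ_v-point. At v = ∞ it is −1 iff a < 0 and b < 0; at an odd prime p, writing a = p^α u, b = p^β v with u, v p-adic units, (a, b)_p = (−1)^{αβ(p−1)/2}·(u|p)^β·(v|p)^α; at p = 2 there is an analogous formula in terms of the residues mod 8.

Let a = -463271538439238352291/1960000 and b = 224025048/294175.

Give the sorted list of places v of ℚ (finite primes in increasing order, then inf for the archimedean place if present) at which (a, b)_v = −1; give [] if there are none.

(a, b) ≡ (-19, 714) mod (ℚ^×)²; places V = {2, 3, 5, 7, 13, 17, 19, 23, 41, ∞}.
(a,b)_2: α=-6, β=3; u≡5, v≡5 (mod 8); ε(u)ε(v)=0·0, αω(v)=-6·1, βω(u)=3·1; sum ≡ 1  ⇒  -1.
(a,b)_5: α=-4, u≡4; β=-2, v≡4 (mod 5); (4|5)=+1, (4|5)=+1; sign (−1)^0·+1^-2·+1^-4 = +1.
(a,b)_17: α=2, u≡1; β=1, v≡15 (mod 17); (1|17)=+1, (15|17)=+1; sign (−1)^0·+1^1·+1^2 = +1.
(a,b)_19: α=5, u≡18; β=2, v≡5 (mod 19); (18|19)=-1, (5|19)=+1; sign (−1)^0·-1^2·+1^5 = +1.
(a,b)_7: α=-2, u≡4; β=-1, v≡4 (mod 7); (4|7)=+1, (4|7)=+1; sign (−1)^0·+1^-1·+1^-2 = +1.
(a,b)_3: α=4, u≡2; β=3, v≡1 (mod 3); (2|3)=-1, (1|3)=+1; sign (−1)^0·-1^3·+1^4 = -1.
(a,b)_41: α=0, u≡26; β=-2, v≡17 (mod 41); (26|41)=-1, (17|41)=-1; sign (−1)^0·-1^-2·-1^0 = +1.
(a,b)_23: α=4, u≡18; β=0, v≡16 (mod 23); (18|23)=+1, (16|23)=+1; sign (−1)^0·+1^0·+1^4 = +1.
(a,b)_13: α=4, u≡8; β=2, v≡9 (mod 13); (8|13)=-1, (9|13)=+1; sign (−1)^0·-1^2·+1^4 = +1.
(a,b)_∞: sgn(-19)=−, sgn(714)=+, so +1.
(-19, 714 / ℚ) ramifies at {2, 3}: a division algebra.

[2, 3]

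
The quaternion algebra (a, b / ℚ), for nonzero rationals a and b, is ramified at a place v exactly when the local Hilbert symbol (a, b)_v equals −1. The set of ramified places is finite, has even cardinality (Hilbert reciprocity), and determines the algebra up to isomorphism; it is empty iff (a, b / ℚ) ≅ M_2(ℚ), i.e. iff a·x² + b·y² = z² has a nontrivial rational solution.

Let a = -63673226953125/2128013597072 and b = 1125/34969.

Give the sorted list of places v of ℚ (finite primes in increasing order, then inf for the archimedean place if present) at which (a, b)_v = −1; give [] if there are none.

[3, 5, 17, 23]

Mod squares: a ≡ -1173, b ≡ 5. Check v ∈ {∞, 2, 3, 5, 11, 17, 23, 29, 43, 53}.
v=11: a=11^-4·(≡1), b=11^-2·(≡1) mod 11; (1|11)=+1, (1|11)=+1; (−1)^{-4·-2·5}·(+1)^-2·(+1)^-4 = +1.
v=3: a=3^1·(≡2), b=3^2·(≡2) mod 3; (2|3)=-1, (2|3)=-1; (−1)^{1·2·1}·(-1)^2·(-1)^1 = -1.
v=∞: -1173 < 0 and 5 > 0  ⇒  (a,b)_∞ = +1.
v=29: a=29^2·(≡9), b=29^0·(≡7) mod 29; (9|29)=+1, (7|29)=+1; (−1)^{2·0·14}·(+1)^0·(+1)^2 = +1.
v=53: a=53^2·(≡42), b=53^0·(≡23) mod 53; (42|53)=+1, (23|53)=-1; (−1)^{2·0·26}·(+1)^0·(-1)^2 = +1.
v=43: a=43^-2·(≡24), b=43^0·(≡5) mod 43; (24|43)=+1, (5|43)=-1; (−1)^{-2·0·21}·(+1)^0·(-1)^-2 = +1.
v=2: v_2(a)=-4, v_2(b)=0; units ≡ 3, 5 (mod 8); ε·ε+αω+βω = 1·0+-4·1+0·1 ≡ 0  ⇒  (a,b)_2 = +1.
v=23: a=23^1·(≡18), b=23^0·(≡10) mod 23; (18|23)=+1, (10|23)=-1; (−1)^{1·0·11}·(+1)^0·(-1)^1 = -1.
v=5: a=5^8·(≡2), b=5^3·(≡1) mod 5; (2|5)=-1, (1|5)=+1; (−1)^{8·3·2}·(-1)^3·(+1)^8 = -1.
v=17: a=17^-3·(≡2), b=17^-2·(≡10) mod 17; (2|17)=+1, (10|17)=-1; (−1)^{-3·-2·8}·(+1)^-2·(-1)^-3 = -1.
Ram(-1173, 5) = {3, 5, 17, 23}; no ℚ_3-point on the conic.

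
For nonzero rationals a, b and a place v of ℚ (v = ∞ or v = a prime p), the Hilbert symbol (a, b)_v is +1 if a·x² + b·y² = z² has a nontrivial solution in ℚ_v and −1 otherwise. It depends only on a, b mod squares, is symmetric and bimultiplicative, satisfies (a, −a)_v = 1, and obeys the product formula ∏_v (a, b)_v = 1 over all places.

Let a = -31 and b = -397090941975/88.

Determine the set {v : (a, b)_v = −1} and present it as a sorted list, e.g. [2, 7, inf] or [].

[3, 11, 13, inf]

(a, b) ≡ (-31, -858) mod (ℚ^×)²; places V = {2, 3, 5, 7, 11, 13, 31, ∞}.
(a,b)_∞: sgn(-31)=−, sgn(-858)=−, so -1.
(a,b)_3: α=0, u≡2; β=3, v≡2 (mod 3); (2|3)=-1, (2|3)=-1; sign (−1)^0·-1^3·-1^0 = -1.
(a,b)_13: α=0, u≡8; β=1, v≡1 (mod 13); (8|13)=-1, (1|13)=+1; sign (−1)^0·-1^1·+1^0 = -1.
(a,b)_31: α=1, u≡30; β=4, v≡1 (mod 31); (30|31)=-1, (1|31)=+1; sign (−1)^0·-1^4·+1^1 = +1.
(a,b)_11: α=0, u≡2; β=-1, v≡8 (mod 11); (2|11)=-1, (8|11)=-1; sign (−1)^0·-1^-1·-1^0 = -1.
(a,b)_5: α=0, u≡4; β=2, v≡2 (mod 5); (4|5)=+1, (2|5)=-1; sign (−1)^0·+1^2·-1^0 = +1.
(a,b)_7: α=0, u≡4; β=2, v≡3 (mod 7); (4|7)=+1, (3|7)=-1; sign (−1)^0·+1^2·-1^0 = +1.
(a,b)_2: α=0, β=-3; u≡1, v≡3 (mod 8); ε(u)ε(v)=0·1, αω(v)=0·1, βω(u)=-3·0; sum ≡ 0  ⇒  +1.
Ram(-31, -858) = {3, 11, 13, ∞}; no ℚ_3-point on the conic.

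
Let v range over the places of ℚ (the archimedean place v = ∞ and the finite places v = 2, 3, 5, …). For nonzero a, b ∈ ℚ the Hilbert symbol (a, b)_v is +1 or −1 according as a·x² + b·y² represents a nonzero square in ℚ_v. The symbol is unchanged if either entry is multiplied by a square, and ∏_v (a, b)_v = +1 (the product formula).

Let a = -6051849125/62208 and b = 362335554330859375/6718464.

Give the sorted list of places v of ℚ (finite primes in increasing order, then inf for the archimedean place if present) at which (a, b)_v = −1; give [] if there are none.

Mod squares: a ≡ -41055, b ≡ 7. Check v ∈ {∞, 2, 3, 5, 7, 17, 19, 23}.
v=5: a=5^3·(≡4), b=5^8·(≡3) mod 5; (4|5)=+1, (3|5)=-1; (−1)^{3·8·2}·(+1)^8·(-1)^3 = -1.
v=2: v_2(a)=-8, v_2(b)=-10; units ≡ 1, 7 (mod 8); ε·ε+αω+βω = 0·1+-8·0+-10·0 ≡ 0  ⇒  (a,b)_2 = +1.
v=23: a=23^1·(≡18), b=23^2·(≡14) mod 23; (18|23)=+1, (14|23)=-1; (−1)^{1·2·11}·(+1)^2·(-1)^1 = -1.
v=7: a=7^3·(≡4), b=7^5·(≡4) mod 7; (4|7)=+1, (4|7)=+1; (−1)^{3·5·3}·(+1)^5·(+1)^3 = -1.
v=∞: -41055 < 0 and 7 > 0  ⇒  (a,b)_∞ = +1.
v=19: a=19^2·(≡6), b=19^2·(≡6) mod 19; (6|19)=+1, (6|19)=+1; (−1)^{2·2·9}·(+1)^2·(+1)^2 = +1.
v=3: a=3^-5·(≡1), b=3^-8·(≡1) mod 3; (1|3)=+1, (1|3)=+1; (−1)^{-5·-8·1}·(+1)^-8·(+1)^-5 = +1.
v=17: a=17^1·(≡2), b=17^2·(≡5) mod 17; (2|17)=+1, (5|17)=-1; (−1)^{1·2·8}·(+1)^2·(-1)^1 = -1.
|Ram(-41055, 7)| = 4, even; anisotropic at {5, 7, 17, 23}.

[5, 7, 17, 23]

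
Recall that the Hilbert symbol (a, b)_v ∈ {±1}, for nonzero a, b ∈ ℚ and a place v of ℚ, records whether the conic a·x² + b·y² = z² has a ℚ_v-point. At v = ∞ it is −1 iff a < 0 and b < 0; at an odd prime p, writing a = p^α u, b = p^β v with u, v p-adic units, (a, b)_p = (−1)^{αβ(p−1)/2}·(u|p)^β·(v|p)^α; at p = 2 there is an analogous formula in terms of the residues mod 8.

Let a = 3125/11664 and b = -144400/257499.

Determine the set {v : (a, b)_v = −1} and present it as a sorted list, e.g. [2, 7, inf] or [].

Mod squares: a ≡ 5, b ≡ -11. Check v ∈ {∞, 2, 3, 5, 11, 17, 19}.
v=∞: 5 > 0 and -11 < 0  ⇒  (a,b)_∞ = +1.
v=2: v_2(a)=-4, v_2(b)=4; units ≡ 5, 5 (mod 8); ε·ε+αω+βω = 0·0+-4·1+4·1 ≡ 0  ⇒  (a,b)_2 = +1.
v=19: a=19^0·(≡5), b=19^2·(≡12) mod 19; (5|19)=+1, (12|19)=-1; (−1)^{0·2·9}·(+1)^2·(-1)^0 = +1.
v=17: a=17^0·(≡7), b=17^-2·(≡7) mod 17; (7|17)=-1, (7|17)=-1; (−1)^{0·-2·8}·(-1)^-2·(-1)^0 = +1.
v=3: a=3^-6·(≡2), b=3^-4·(≡1) mod 3; (2|3)=-1, (1|3)=+1; (−1)^{-6·-4·1}·(-1)^-4·(+1)^-6 = +1.
v=11: a=11^0·(≡3), b=11^-1·(≡8) mod 11; (3|11)=+1, (8|11)=-1; (−1)^{0·-1·5}·(+1)^-1·(-1)^0 = +1.
v=5: a=5^5·(≡4), b=5^2·(≡1) mod 5; (4|5)=+1, (1|5)=+1; (−1)^{5·2·2}·(+1)^2·(+1)^5 = +1.
Ram(a, b) = ∅: the form 5·x² + -11·y² − z² is isotropic over every ℚ_v, so by Hasse–Minkowski it is isotropic over ℚ.

[]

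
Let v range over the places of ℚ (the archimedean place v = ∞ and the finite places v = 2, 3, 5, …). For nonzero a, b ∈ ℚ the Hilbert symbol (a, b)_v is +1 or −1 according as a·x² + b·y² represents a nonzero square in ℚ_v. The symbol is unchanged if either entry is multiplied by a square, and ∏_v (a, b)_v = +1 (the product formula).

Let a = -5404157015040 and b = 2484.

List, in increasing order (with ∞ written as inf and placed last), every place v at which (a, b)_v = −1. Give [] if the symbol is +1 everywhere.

[7, 23]

(a, b) ≡ (-13685, 69) mod (ℚ^×)²; places V = {2, 3, 5, 7, 17, 23, ∞}.
(a,b)_23: α=3, u≡1; β=1, v≡16 (mod 23); (1|23)=+1, (16|23)=+1; sign (−1)^1·+1^1·+1^3 = -1.
(a,b)_2: α=10, β=2; u≡3, v≡5 (mod 8); ε(u)ε(v)=1·0, αω(v)=10·1, βω(u)=2·1; sum ≡ 0  ⇒  +1.
(a,b)_7: α=1, u≡5; β=0, v≡6 (mod 7); (5|7)=-1, (6|7)=-1; sign (−1)^0·-1^0·-1^1 = -1.
(a,b)_17: α=1, u≡11; β=0, v≡2 (mod 17); (11|17)=-1, (2|17)=+1; sign (−1)^0·-1^0·+1^1 = +1.
(a,b)_∞: sgn(-13685)=−, sgn(69)=+, so +1.
(a,b)_5: α=1, u≡2; β=0, v≡4 (mod 5); (2|5)=-1, (4|5)=+1; sign (−1)^0·-1^0·+1^1 = +1.
(a,b)_3: α=6, u≡1; β=3, v≡2 (mod 3); (1|3)=+1, (2|3)=-1; sign (−1)^0·+1^3·-1^6 = +1.
|Ram(-13685, 69)| = 2, even; anisotropic at {7, 23}.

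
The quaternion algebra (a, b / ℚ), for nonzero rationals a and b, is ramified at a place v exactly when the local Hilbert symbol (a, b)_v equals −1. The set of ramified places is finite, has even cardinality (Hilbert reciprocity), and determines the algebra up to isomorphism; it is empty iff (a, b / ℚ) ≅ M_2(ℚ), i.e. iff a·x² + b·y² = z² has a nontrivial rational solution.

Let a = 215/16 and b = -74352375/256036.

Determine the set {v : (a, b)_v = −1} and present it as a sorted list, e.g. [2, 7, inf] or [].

[5, 29, 43, 53]

Mod squares: a ≡ 215, b ≡ -330455. Check v ∈ {∞, 2, 3, 5, 11, 23, 29, 43, 53}.
v=53: a=53^0·(≡30), b=53^1·(≡48) mod 53; (30|53)=-1, (48|53)=-1; (−1)^{0·1·26}·(-1)^1·(-1)^0 = -1.
v=23: a=23^0·(≡12), b=23^-2·(≡1) mod 23; (12|23)=+1, (1|23)=+1; (−1)^{0·-2·11}·(+1)^-2·(+1)^0 = +1.
v=11: a=11^0·(≡10), b=11^-2·(≡6) mod 11; (10|11)=-1, (6|11)=-1; (−1)^{0·-2·5}·(-1)^-2·(-1)^0 = +1.
v=3: a=3^0·(≡2), b=3^2·(≡1) mod 3; (2|3)=-1, (1|3)=+1; (−1)^{0·2·1}·(-1)^2·(+1)^0 = +1.
v=43: a=43^1·(≡3), b=43^1·(≡27) mod 43; (3|43)=-1, (27|43)=-1; (−1)^{1·1·21}·(-1)^1·(-1)^1 = -1.
v=∞: 215 > 0 and -330455 < 0  ⇒  (a,b)_∞ = +1.
v=5: a=5^1·(≡3), b=5^3·(≡1) mod 5; (3|5)=-1, (1|5)=+1; (−1)^{1·3·2}·(-1)^3·(+1)^1 = -1.
v=2: v_2(a)=-4, v_2(b)=-2; units ≡ 7, 1 (mod 8); ε·ε+αω+βω = 1·0+-4·0+-2·0 ≡ 0  ⇒  (a,b)_2 = +1.
v=29: a=29^0·(≡8), b=29^1·(≡26) mod 29; (8|29)=-1, (26|29)=-1; (−1)^{0·1·14}·(-1)^1·(-1)^0 = -1.
(215, -330455 / ℚ) ramifies at {5, 29, 43, 53}: a division algebra.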